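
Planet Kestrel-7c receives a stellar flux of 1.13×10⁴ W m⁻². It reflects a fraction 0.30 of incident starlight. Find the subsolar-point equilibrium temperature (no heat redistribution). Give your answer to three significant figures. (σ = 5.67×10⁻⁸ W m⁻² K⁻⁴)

At the subsolar point the surface absorbs S(1−A) and emits σT⁴ per unit area — no factor of 4, since only the local patch is in balance.
T = [1.13×10⁴ × 0.70 / 5.67×10⁻⁸]^(1/4) = (1.40×10¹¹)^(1/4) = 611 K.

T_ss ≈ 611 K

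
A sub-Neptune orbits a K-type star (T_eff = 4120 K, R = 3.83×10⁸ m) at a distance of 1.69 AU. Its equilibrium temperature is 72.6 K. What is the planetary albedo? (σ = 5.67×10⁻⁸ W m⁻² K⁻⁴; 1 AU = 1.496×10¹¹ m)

A ≈ 0.83

d = 1.69 AU = 2.53×10¹¹ m.
L = 4πR_⋆²σT_⋆⁴ = 4π(3.83×10⁸)² × 5.67×10⁻⁸ × (4120)⁴ = 3.01×10²⁵ W.
S = L/(4πd²) = 37.5 W m⁻².
From T_eq⁴ = S(1−A)/(4σ): 1−A = 4σT_eq⁴/S.
1−A = 4 × 5.67×10⁻⁸ × (72.6)⁴ / 37.5 = 0.168.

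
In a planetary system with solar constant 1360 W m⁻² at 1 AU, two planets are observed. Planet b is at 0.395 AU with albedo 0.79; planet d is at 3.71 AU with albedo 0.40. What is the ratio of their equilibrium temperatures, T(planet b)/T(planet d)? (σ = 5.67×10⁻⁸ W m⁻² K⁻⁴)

T_eq = [S₀(1−A)/(4σd²)]^(1/4), so T ∝ (1−A)^(1/4) / √d.
T₁ = [1360×0.21/(4×5.67×10⁻⁸×0.395²)]^(1/4) = 299.73 K.
T₂ = [1360×0.60/(4×5.67×10⁻⁸×3.71²)]^(1/4) = 127.15 K.

T₁/T₂ ≈ 2.357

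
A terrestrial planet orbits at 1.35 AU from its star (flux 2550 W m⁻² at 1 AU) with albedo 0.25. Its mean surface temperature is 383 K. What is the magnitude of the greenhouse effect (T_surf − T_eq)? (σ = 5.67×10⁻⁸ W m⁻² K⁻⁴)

ΔT ≈ 122.2 K

S = 2550/1.35² = 1399 W m⁻².
T_eq = [S(1−A)/(4σ)]^(1/4) = [1399×0.75/(4×5.67×10⁻⁸)]^(1/4) = 260.8 K.
ΔT = T_surf − T_eq = 383 − 260.8.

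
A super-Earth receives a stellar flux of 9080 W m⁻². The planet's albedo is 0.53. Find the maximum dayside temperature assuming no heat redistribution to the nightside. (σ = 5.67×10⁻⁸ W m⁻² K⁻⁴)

With no redistribution each surface element balances locally: S(1−A) = σT⁴.
T = [9080 × 0.47 / 5.67×10⁻⁸]^(1/4) = (7.53×10¹⁰)^(1/4) = 524 K.

T_ss ≈ 524 K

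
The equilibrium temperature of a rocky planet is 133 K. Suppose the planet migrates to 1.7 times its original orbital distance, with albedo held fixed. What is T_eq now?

T_eq ∝ L^(1/4) · d^(−1/2).
T′ = 133 / 1.7^(1/2) = 102 K.

T_eq ≈ 102 K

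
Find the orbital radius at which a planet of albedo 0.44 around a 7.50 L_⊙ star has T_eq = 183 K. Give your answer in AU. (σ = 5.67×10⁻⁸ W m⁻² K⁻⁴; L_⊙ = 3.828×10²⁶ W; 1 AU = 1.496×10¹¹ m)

d ≈ 4.74 AU

L = 7.50 × 3.828×10²⁶ = 2.87×10²⁷ W.
From T_eq⁴ = L(1−A)/(16πσd²): d = √[L(1−A)/(16πσT_eq⁴)].
d = √[2.87×10²⁷ × 0.56 / (16π × 5.67×10⁻⁸ × (183)⁴)] = 7.09×10¹¹ m = 4.74 AU.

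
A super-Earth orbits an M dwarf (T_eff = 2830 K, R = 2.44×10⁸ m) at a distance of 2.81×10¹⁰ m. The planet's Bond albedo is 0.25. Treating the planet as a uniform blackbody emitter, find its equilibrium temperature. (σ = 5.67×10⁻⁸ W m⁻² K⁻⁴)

L = 4πR_⋆²σT_⋆⁴ = 4π(2.44×10⁸)² × 5.67×10⁻⁸ × (2830)⁴ = 2.72×10²⁴ W.
S = L/(4πd²) = 274 W m⁻².
Energy balance: absorbed = emitted ⇒ πR²·S(1−A) = 4πR²·σT_eq⁴, so T_eq⁴ = S(1−A)/(4σ).
T_eq = [274 × 0.75 / (4 × 5.67×10⁻⁸)]^(1/4) = (9.07×10⁸)^(1/4) = 174 K.

T_eq ≈ 174 K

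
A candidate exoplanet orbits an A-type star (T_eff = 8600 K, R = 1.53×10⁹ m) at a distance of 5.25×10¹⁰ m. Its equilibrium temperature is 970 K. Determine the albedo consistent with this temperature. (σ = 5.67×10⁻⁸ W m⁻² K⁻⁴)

L = 4πR_⋆²σT_⋆⁴ = 4π(1.53×10⁹)² × 5.67×10⁻⁸ × (8600)⁴ = 9.12×10²⁷ W.
S = L/(4πd²) = 2.63×10⁵ W m⁻².
From T_eq⁴ = S(1−A)/(4σ): 1−A = 4σT_eq⁴/S.
1−A = 4 × 5.67×10⁻⁸ × (970)⁴ / 2.63×10⁵ = 0.762.

A ≈ 0.24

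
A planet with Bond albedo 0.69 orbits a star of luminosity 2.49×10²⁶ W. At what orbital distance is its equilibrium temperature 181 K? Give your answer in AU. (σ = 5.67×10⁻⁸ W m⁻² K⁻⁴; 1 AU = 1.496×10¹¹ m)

d ≈ 1.06 AU

From T_eq⁴ = L(1−A)/(16πσd²): d = √[L(1−A)/(16πσT_eq⁴)].
d = √[2.49×10²⁶ × 0.31 / (16π × 5.67×10⁻⁸ × (181)⁴)] = 1.59×10¹¹ m = 1.06 AU.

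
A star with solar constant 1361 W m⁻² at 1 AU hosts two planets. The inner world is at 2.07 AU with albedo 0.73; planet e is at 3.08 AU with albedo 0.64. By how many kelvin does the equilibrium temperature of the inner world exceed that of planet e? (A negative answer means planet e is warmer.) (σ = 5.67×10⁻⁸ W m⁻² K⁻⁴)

T_eq = [S₀(1−A)/(4σd²)]^(1/4), so T ∝ (1−A)^(1/4) / √d.
T₁ = [1361×0.27/(4×5.67×10⁻⁸×2.07²)]^(1/4) = 139.45 K.
T₂ = [1361×0.36/(4×5.67×10⁻⁸×3.08²)]^(1/4) = 122.84 K.

ΔT ≈ 16.6 K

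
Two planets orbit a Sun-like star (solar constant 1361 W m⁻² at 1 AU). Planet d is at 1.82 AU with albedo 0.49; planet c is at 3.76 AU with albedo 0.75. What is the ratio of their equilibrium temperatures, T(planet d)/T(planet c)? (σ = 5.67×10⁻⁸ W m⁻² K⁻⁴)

T₁/T₂ ≈ 1.718

T_eq = [S₀(1−A)/(4σd²)]^(1/4), so T ∝ (1−A)^(1/4) / √d.
T₁ = [1361×0.51/(4×5.67×10⁻⁸×1.82²)]^(1/4) = 174.35 K.
T₂ = [1361×0.25/(4×5.67×10⁻⁸×3.76²)]^(1/4) = 101.50 K.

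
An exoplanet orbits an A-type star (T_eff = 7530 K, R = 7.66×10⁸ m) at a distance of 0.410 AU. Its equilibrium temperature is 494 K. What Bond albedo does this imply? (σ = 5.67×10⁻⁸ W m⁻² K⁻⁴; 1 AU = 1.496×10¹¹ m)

A ≈ 0.52

d = 0.410 AU = 6.13×10¹⁰ m.
L = 4πR_⋆²σT_⋆⁴ = 4π(7.66×10⁸)² × 5.67×10⁻⁸ × (7530)⁴ = 1.34×10²⁷ W.
S = L/(4πd²) = 2.84×10⁴ W m⁻².
From T_eq⁴ = S(1−A)/(4σ): 1−A = 4σT_eq⁴/S.
1−A = 4 × 5.67×10⁻⁸ × (494)⁴ / 2.84×10⁴ = 0.475.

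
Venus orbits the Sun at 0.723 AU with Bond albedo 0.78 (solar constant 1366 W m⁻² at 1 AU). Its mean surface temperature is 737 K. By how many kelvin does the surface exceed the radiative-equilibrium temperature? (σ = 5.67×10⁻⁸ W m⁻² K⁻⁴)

S = 1366/0.723² = 2613 W m⁻².
T_eq = [S(1−A)/(4σ)]^(1/4) = [2613×0.22/(4×5.67×10⁻⁸)]^(1/4) = 224.4 K.
ΔT = T_surf − T_eq = 737 − 224.4.

ΔT ≈ 512.6 K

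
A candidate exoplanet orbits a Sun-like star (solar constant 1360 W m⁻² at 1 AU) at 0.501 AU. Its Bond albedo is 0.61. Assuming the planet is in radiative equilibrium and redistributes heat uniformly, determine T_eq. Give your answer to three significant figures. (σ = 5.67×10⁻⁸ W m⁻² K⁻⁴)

T_eq ≈ 311 K

Flux at 0.501 AU: S = 1360/0.501² = 5420 W m⁻².
Energy balance: absorbed = emitted ⇒ πR²·S(1−A) = 4πR²·σT_eq⁴, so T_eq⁴ = S(1−A)/(4σ).
T_eq = [5420 × 0.39 / (4 × 5.67×10⁻⁸)]^(1/4) = (9.32×10⁹)^(1/4) = 311 K.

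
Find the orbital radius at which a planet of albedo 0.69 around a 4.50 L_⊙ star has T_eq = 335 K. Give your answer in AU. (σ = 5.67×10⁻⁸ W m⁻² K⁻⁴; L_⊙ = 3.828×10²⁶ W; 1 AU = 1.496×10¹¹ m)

L = 4.50 × 3.828×10²⁶ = 1.72×10²⁷ W.
From T_eq⁴ = L(1−A)/(16πσd²): d = √[L(1−A)/(16πσT_eq⁴)].
d = √[1.72×10²⁷ × 0.31 / (16π × 5.67×10⁻⁸ × (335)⁴)] = 1.22×10¹¹ m = 0.815 AU.

d ≈ 0.815 AU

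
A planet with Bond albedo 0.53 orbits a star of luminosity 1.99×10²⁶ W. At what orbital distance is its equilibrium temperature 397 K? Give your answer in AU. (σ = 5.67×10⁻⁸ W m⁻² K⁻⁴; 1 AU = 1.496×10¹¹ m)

d ≈ 0.243 AU

From T_eq⁴ = L(1−A)/(16πσd²): d = √[L(1−A)/(16πσT_eq⁴)].
d = √[1.99×10²⁶ × 0.47 / (16π × 5.67×10⁻⁸ × (397)⁴)] = 3.63×10¹⁰ m = 0.243 AU.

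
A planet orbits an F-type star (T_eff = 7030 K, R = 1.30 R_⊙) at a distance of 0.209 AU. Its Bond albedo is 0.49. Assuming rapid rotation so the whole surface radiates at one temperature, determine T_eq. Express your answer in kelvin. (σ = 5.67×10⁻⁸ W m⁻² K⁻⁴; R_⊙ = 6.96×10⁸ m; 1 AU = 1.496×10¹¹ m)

R_⋆ = 1.30 × 6.96×10⁸ = 9.05×10⁸ m.
d = 0.209 AU = 3.13×10¹⁰ m.
L = 4πR_⋆²σT_⋆⁴ = 4π(9.05×10⁸)² × 5.67×10⁻⁸ × (7030)⁴ = 1.42×10²⁷ W.
S = L/(4πd²) = 1.16×10⁵ W m⁻².
Energy balance: absorbed = emitted ⇒ πR²·S(1−A) = 4πR²·σT_eq⁴, so T_eq⁴ = S(1−A)/(4σ).
T_eq = [1.16×10⁵ × 0.51 / (4 × 5.67×10⁻⁸)]^(1/4) = (2.61×10¹¹)^(1/4) = 715 K.

T_eq ≈ 715 K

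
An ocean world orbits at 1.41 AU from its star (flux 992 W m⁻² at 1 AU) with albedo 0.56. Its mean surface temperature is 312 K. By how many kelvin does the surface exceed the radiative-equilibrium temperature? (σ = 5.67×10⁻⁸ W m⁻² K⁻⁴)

ΔT ≈ 135.6 K

S = 992/1.41² = 499.0 W m⁻².
T_eq = [S(1−A)/(4σ)]^(1/4) = [499.0×0.44/(4×5.67×10⁻⁸)]^(1/4) = 176.4 K.
ΔT = T_surf − T_eq = 312 − 176.4.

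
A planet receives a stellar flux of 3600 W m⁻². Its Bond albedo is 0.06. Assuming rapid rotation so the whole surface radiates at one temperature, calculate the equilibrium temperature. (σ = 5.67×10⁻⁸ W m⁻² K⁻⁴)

T_eq ≈ 349 K

Energy balance: absorbed = emitted ⇒ πR²·S(1−A) = 4πR²·σT_eq⁴, so T_eq⁴ = S(1−A)/(4σ).
T_eq = [3600 × 0.94 / (4 × 5.67×10⁻⁸)]^(1/4) = (1.49×10¹⁰)^(1/4) = 349 K.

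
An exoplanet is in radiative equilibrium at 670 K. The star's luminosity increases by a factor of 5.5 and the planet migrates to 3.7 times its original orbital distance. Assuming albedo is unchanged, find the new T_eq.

T_eq ≈ 533 K

T_eq ∝ L^(1/4) · d^(−1/2).
T′ = 670 × 5.5^(1/4) / 3.7^(1/2) = 533 K.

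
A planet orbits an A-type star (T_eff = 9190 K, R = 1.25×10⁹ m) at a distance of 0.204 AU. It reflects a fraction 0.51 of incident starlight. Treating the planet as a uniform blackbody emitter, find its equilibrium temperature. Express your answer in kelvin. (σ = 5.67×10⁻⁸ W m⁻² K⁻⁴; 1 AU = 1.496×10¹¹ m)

T_eq ≈ 1100 K

d = 0.204 AU = 3.05×10¹⁰ m.
L = 4πR_⋆²σT_⋆⁴ = 4π(1.25×10⁹)² × 5.67×10⁻⁸ × (9190)⁴ = 7.94×10²⁷ W.
S = L/(4πd²) = 6.78×10⁵ W m⁻².
Energy balance: absorbed = emitted ⇒ πR²·S(1−A) = 4πR²·σT_eq⁴, so T_eq⁴ = S(1−A)/(4σ).
T_eq = [6.78×10⁵ × 0.49 / (4 × 5.67×10⁻⁸)]^(1/4) = (1.47×10¹²)^(1/4) = 1100 K.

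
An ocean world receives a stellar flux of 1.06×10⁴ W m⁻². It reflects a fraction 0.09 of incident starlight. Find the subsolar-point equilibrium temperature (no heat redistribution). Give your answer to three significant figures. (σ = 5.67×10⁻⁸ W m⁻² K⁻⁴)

At the subsolar point the surface absorbs S(1−A) and emits σT⁴ per unit area — no factor of 4, since only the local patch is in balance.
T = [1.06×10⁴ × 0.91 / 5.67×10⁻⁸]^(1/4) = (1.70×10¹¹)^(1/4) = 642 K.

T_ss ≈ 642 K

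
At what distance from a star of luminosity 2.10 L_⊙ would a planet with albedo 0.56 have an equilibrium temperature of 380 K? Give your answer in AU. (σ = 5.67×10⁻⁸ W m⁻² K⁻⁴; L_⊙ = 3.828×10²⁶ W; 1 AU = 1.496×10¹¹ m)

L = 2.10 × 3.828×10²⁶ = 8.04×10²⁶ W.
From T_eq⁴ = L(1−A)/(16πσd²): d = √[L(1−A)/(16πσT_eq⁴)].
d = √[8.04×10²⁶ × 0.44 / (16π × 5.67×10⁻⁸ × (380)⁴)] = 7.71×10¹⁰ m = 0.516 AU.

d ≈ 0.516 AU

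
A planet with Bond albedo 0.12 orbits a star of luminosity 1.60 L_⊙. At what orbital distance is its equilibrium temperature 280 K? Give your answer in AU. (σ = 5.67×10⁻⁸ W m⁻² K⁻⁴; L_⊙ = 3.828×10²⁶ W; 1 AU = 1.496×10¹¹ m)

d ≈ 1.17 AU

L = 1.60 × 3.828×10²⁶ = 6.12×10²⁶ W.
From T_eq⁴ = L(1−A)/(16πσd²): d = √[L(1−A)/(16πσT_eq⁴)].
d = √[6.12×10²⁶ × 0.88 / (16π × 5.67×10⁻⁸ × (280)⁴)] = 1.75×10¹¹ m = 1.17 AU.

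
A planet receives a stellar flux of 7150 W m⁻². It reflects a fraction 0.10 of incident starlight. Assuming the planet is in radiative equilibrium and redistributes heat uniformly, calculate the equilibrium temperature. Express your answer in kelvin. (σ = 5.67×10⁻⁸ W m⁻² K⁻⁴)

Energy balance: absorbed = emitted ⇒ πR²·S(1−A) = 4πR²·σT_eq⁴, so T_eq⁴ = S(1−A)/(4σ).
T_eq = [7150 × 0.90 / (4 × 5.67×10⁻⁸)]^(1/4) = (2.84×10¹⁰)^(1/4) = 410 K.

T_eq ≈ 410 K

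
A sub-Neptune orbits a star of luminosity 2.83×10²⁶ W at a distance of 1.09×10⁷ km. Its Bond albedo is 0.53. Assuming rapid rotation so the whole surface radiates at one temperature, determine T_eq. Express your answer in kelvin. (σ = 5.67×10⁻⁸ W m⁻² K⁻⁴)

T_eq ≈ 792 K

d = 1.09×10⁷ km = 1.09×10¹⁰ m.
Flux: S = L/(4πd²) = 2.83×10²⁶/(4π×(1.09×10¹⁰)²) = 1.90×10⁵ W m⁻².
Energy balance: absorbed = emitted ⇒ πR²·S(1−A) = 4πR²·σT_eq⁴, so T_eq⁴ = S(1−A)/(4σ).
T_eq = [1.90×10⁵ × 0.47 / (4 × 5.67×10⁻⁸)]^(1/4) = (3.93×10¹¹)^(1/4) = 792 K.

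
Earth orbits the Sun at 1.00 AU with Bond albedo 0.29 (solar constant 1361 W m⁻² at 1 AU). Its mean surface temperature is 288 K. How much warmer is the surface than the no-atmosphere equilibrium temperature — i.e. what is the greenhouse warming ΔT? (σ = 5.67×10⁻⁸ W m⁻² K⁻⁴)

ΔT ≈ 32.5 K

S = 1361/1.00² = 1361 W m⁻².
T_eq = [S(1−A)/(4σ)]^(1/4) = [1361×0.71/(4×5.67×10⁻⁸)]^(1/4) = 255.5 K.
ΔT = T_surf − T_eq = 288 − 255.5.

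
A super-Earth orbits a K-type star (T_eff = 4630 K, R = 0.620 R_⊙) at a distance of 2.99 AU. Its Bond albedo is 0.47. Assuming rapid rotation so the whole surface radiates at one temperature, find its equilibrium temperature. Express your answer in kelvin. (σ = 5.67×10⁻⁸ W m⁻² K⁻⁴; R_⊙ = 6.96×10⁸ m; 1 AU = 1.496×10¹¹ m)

T_eq ≈ 86.8 K

R_⋆ = 0.620 × 6.96×10⁸ = 4.32×10⁸ m.
d = 2.99 AU = 4.47×10¹¹ m.
L = 4πR_⋆²σT_⋆⁴ = 4π(4.32×10⁸)² × 5.67×10⁻⁸ × (4630)⁴ = 6.10×10²⁵ W.
S = L/(4πd²) = 24.2 W m⁻².
Energy balance: absorbed = emitted ⇒ πR²·S(1−A) = 4πR²·σT_eq⁴, so T_eq⁴ = S(1−A)/(4σ).
T_eq = [24.2 × 0.53 / (4 × 5.67×10⁻⁸)]^(1/4) = (5.67×10⁷)^(1/4) = 86.8 K.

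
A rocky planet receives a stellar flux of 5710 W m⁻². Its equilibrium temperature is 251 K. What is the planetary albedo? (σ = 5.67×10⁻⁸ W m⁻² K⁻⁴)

From T_eq⁴ = S(1−A)/(4σ): 1−A = 4σT_eq⁴/S.
1−A = 4 × 5.67×10⁻⁸ × (251)⁴ / 5710 = 0.158.

A ≈ 0.84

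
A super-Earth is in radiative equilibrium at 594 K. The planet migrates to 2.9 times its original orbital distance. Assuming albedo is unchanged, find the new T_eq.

T_eq ∝ L^(1/4) · d^(−1/2).
T′ = 594 / 2.9^(1/2) = 349 K.

T_eq ≈ 349 K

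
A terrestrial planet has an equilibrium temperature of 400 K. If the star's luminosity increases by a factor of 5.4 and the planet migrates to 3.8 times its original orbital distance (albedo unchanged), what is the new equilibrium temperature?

T_eq ≈ 313 K

T_eq ∝ L^(1/4) · d^(−1/2).
T′ = 400 × 5.4^(1/4) / 3.8^(1/2) = 313 K.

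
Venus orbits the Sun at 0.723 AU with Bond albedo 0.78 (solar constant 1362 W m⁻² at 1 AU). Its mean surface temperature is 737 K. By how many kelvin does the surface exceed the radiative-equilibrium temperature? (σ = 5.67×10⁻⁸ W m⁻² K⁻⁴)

S = 1362/0.723² = 2606 W m⁻².
T_eq = [S(1−A)/(4σ)]^(1/4) = [2606×0.22/(4×5.67×10⁻⁸)]^(1/4) = 224.2 K.
ΔT = T_surf − T_eq = 737 − 224.2.

ΔT ≈ 512.8 K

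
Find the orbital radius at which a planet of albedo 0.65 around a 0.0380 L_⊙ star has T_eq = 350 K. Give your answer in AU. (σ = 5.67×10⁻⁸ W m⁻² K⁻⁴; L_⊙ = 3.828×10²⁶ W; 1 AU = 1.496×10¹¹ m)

d ≈ 0.0729 AU

L = 0.0380 × 3.828×10²⁶ = 1.45×10²⁵ W.
From T_eq⁴ = L(1−A)/(16πσd²): d = √[L(1−A)/(16πσT_eq⁴)].
d = √[1.45×10²⁵ × 0.35 / (16π × 5.67×10⁻⁸ × (350)⁴)] = 1.09×10¹⁰ m = 0.0729 AU.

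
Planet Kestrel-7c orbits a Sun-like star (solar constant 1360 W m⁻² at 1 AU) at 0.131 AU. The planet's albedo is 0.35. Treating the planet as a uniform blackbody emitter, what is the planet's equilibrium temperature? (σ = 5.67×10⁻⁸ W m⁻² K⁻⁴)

T_eq ≈ 690 K

Flux at 0.131 AU: S = 1360/0.131² = 7.92×10⁴ W m⁻².
Energy balance: absorbed = emitted ⇒ πR²·S(1−A) = 4πR²·σT_eq⁴, so T_eq⁴ = S(1−A)/(4σ).
T_eq = [7.92×10⁴ × 0.65 / (4 × 5.67×10⁻⁸)]^(1/4) = (2.27×10¹¹)^(1/4) = 690 K.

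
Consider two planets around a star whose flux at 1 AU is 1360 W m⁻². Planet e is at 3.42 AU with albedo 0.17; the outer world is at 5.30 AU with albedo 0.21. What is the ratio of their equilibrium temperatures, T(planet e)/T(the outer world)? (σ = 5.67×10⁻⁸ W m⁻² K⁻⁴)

T₁/T₂ ≈ 1.260

T_eq = [S₀(1−A)/(4σd²)]^(1/4), so T ∝ (1−A)^(1/4) / √d.
T₁ = [1360×0.83/(4×5.67×10⁻⁸×3.42²)]^(1/4) = 143.63 K.
T₂ = [1360×0.79/(4×5.67×10⁻⁸×5.30²)]^(1/4) = 113.96 K.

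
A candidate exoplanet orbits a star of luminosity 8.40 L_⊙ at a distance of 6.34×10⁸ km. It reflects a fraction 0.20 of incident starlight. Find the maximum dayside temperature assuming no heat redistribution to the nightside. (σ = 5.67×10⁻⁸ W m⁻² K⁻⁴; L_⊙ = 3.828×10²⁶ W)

T_ss ≈ 308 K

d = 6.34×10⁸ km = 6.34×10¹¹ m.
L = 8.40 × 3.828×10²⁶ = 3.22×10²⁷ W.
Flux: S = L/(4πd²) = 3.22×10²⁷/(4π×(6.34×10¹¹)²) = 637 W m⁻².
With no redistribution each surface element balances locally: S(1−A) = σT⁴.
T = [637 × 0.80 / 5.67×10⁻⁸]^(1/4) = (8.98×10⁹)^(1/4) = 308 K.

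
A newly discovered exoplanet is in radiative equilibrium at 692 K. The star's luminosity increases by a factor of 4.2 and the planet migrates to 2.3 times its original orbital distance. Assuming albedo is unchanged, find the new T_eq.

T_eq ≈ 653 K

T_eq ∝ L^(1/4) · d^(−1/2).
T′ = 692 × 4.2^(1/4) / 2.3^(1/2) = 653 K.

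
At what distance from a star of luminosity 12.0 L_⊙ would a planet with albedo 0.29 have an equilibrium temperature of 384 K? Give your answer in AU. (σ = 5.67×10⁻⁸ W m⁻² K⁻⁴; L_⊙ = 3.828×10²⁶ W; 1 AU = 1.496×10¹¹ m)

d ≈ 1.53 AU

L = 12.0 × 3.828×10²⁶ = 4.59×10²⁷ W.
From T_eq⁴ = L(1−A)/(16πσd²): d = √[L(1−A)/(16πσT_eq⁴)].
d = √[4.59×10²⁷ × 0.71 / (16π × 5.67×10⁻⁸ × (384)⁴)] = 2.29×10¹¹ m = 1.53 AU.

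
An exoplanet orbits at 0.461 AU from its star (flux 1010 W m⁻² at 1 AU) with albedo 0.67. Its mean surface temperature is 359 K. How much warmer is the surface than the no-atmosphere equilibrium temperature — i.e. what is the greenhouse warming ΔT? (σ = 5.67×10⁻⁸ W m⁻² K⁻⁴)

ΔT ≈ 70.6 K

S = 1010/0.461² = 4752 W m⁻².
T_eq = [S(1−A)/(4σ)]^(1/4) = [4752×0.33/(4×5.67×10⁻⁸)]^(1/4) = 288.4 K.
ΔT = T_surf − T_eq = 359 − 288.4.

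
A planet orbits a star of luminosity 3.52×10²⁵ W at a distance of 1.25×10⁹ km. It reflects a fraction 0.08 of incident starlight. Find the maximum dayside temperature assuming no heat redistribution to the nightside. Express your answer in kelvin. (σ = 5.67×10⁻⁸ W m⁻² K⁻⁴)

d = 1.25×10⁹ km = 1.25×10¹² m.
Flux: S = L/(4πd²) = 3.52×10²⁵/(4π×(1.25×10¹²)²) = 1.79 W m⁻².
With no redistribution each surface element balances locally: S(1−A) = σT⁴.
T = [1.79 × 0.92 / 5.67×10⁻⁸]^(1/4) = (2.91×10⁷)^(1/4) = 73.4 K.

T_ss ≈ 73.4 K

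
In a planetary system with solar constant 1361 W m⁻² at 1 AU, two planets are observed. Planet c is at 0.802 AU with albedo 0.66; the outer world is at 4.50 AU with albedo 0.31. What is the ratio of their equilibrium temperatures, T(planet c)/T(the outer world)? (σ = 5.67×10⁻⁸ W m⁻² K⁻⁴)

T₁/T₂ ≈ 1.985

T_eq = [S₀(1−A)/(4σd²)]^(1/4), so T ∝ (1−A)^(1/4) / √d.
T₁ = [1361×0.34/(4×5.67×10⁻⁸×0.802²)]^(1/4) = 237.32 K.
T₂ = [1361×0.69/(4×5.67×10⁻⁸×4.50²)]^(1/4) = 119.58 K.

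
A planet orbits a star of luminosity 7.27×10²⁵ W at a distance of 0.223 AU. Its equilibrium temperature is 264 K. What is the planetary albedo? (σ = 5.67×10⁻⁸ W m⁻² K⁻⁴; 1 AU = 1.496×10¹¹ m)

A ≈ 0.79

d = 0.223 AU = 3.34×10¹⁰ m.
Flux: S = L/(4πd²) = 7.27×10²⁵/(4π×(3.34×10¹⁰)²) = 5200 W m⁻².
From T_eq⁴ = S(1−A)/(4σ): 1−A = 4σT_eq⁴/S.
1−A = 4 × 5.67×10⁻⁸ × (264)⁴ / 5200 = 0.212.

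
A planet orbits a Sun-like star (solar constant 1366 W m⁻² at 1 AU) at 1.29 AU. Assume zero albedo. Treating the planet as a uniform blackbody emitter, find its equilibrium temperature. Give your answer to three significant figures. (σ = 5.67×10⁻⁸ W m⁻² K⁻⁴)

T_eq ≈ 245 K

Flux at 1.29 AU: S = 1366/1.29² = 821 W m⁻².
Energy balance: absorbed = emitted ⇒ πR²·S(1−A) = 4πR²·σT_eq⁴, so T_eq⁴ = S(1−A)/(4σ).
T_eq = [821 × 1.00 / (4 × 5.67×10⁻⁸)]^(1/4) = (3.62×10⁹)^(1/4) = 245 K.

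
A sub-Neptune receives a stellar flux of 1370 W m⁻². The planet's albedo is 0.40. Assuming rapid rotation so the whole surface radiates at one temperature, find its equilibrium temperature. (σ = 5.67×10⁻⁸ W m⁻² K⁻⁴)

Energy balance: absorbed = emitted ⇒ πR²·S(1−A) = 4πR²·σT_eq⁴, so T_eq⁴ = S(1−A)/(4σ).
T_eq = [1370 × 0.60 / (4 × 5.67×10⁻⁸)]^(1/4) = (3.62×10⁹)^(1/4) = 245 K.

T_eq ≈ 245 K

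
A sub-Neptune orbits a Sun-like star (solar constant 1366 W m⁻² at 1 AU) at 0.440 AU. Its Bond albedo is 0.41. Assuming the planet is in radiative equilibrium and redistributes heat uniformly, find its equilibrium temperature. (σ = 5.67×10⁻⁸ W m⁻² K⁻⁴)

Flux at 0.440 AU: S = 1366/0.440² = 7060 W m⁻².
Energy balance: absorbed = emitted ⇒ πR²·S(1−A) = 4πR²·σT_eq⁴, so T_eq⁴ = S(1−A)/(4σ).
T_eq = [7060 × 0.59 / (4 × 5.67×10⁻⁸)]^(1/4) = (1.84×10¹⁰)^(1/4) = 368 K.

T_eq ≈ 368 K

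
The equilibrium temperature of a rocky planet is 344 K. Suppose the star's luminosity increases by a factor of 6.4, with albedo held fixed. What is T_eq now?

T_eq ≈ 547 K

T_eq ∝ L^(1/4) · d^(−1/2).
T′ = 344 × 6.4^(1/4) = 547 K.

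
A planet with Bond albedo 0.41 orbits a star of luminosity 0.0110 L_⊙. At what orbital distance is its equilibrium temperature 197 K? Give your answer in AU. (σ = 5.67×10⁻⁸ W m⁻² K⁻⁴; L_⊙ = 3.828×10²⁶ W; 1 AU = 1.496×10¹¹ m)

L = 0.0110 × 3.828×10²⁶ = 4.21×10²⁴ W.
From T_eq⁴ = L(1−A)/(16πσd²): d = √[L(1−A)/(16πσT_eq⁴)].
d = √[4.21×10²⁴ × 0.59 / (16π × 5.67×10⁻⁸ × (197)⁴)] = 2.41×10¹⁰ m = 0.161 AU.

d ≈ 0.161 AU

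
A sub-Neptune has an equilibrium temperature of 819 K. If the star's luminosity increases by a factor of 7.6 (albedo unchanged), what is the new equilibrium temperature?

T_eq ≈ 1360 K

T_eq ∝ L^(1/4) · d^(−1/2).
T′ = 819 × 7.6^(1/4) = 1360 K.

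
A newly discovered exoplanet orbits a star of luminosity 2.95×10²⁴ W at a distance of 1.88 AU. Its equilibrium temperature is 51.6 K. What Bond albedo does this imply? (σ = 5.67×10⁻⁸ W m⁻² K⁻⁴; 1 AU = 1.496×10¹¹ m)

d = 1.88 AU = 2.81×10¹¹ m.
Flux: S = L/(4πd²) = 2.95×10²⁴/(4π×(2.81×10¹¹)²) = 2.97 W m⁻².
From T_eq⁴ = S(1−A)/(4σ): 1−A = 4σT_eq⁴/S.
1−A = 4 × 5.67×10⁻⁸ × (51.6)⁴ / 2.97 = 0.542.

A ≈ 0.46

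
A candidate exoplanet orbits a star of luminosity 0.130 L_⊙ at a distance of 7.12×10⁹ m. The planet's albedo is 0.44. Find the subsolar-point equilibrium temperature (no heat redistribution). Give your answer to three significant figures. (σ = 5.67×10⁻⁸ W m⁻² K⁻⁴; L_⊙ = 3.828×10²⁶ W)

L = 0.130 × 3.828×10²⁶ = 4.98×10²⁵ W.
Flux: S = L/(4πd²) = 4.98×10²⁵/(4π×(7.12×10⁹)²) = 7.81×10⁴ W m⁻².
At the subsolar point the surface absorbs S(1−A) and emits σT⁴ per unit area — no factor of 4, since only the local patch is in balance.
T = [7.81×10⁴ × 0.56 / 5.67×10⁻⁸]^(1/4) = (7.72×10¹¹)^(1/4) = 937 K.

T_ss ≈ 937 K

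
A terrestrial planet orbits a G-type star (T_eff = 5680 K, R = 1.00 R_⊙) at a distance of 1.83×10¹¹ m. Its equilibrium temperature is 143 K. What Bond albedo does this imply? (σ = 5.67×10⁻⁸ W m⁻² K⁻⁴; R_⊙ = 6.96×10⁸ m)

A ≈ 0.89

R_⋆ = 1.00 × 6.96×10⁸ = 6.96×10⁸ m.
L = 4πR_⋆²σT_⋆⁴ = 4π(6.96×10⁸)² × 5.67×10⁻⁸ × (5680)⁴ = 3.59×10²⁶ W.
S = L/(4πd²) = 854 W m⁻².
From T_eq⁴ = S(1−A)/(4σ): 1−A = 4σT_eq⁴/S.
1−A = 4 × 5.67×10⁻⁸ × (143)⁴ / 854 = 0.111.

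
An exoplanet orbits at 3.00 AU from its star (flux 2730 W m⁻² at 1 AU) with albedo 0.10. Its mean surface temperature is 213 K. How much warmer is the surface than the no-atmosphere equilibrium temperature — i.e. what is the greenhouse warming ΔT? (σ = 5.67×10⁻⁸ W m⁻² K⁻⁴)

ΔT ≈ 26.7 K

S = 2730/3.00² = 303.3 W m⁻².
T_eq = [S(1−A)/(4σ)]^(1/4) = [303.3×0.90/(4×5.67×10⁻⁸)]^(1/4) = 186.3 K.
ΔT = T_surf − T_eq = 213 − 186.3.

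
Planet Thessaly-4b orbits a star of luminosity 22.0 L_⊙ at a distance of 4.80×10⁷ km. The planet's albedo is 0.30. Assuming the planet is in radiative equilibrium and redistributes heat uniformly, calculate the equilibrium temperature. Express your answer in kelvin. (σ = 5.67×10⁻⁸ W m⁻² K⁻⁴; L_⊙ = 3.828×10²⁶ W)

d = 4.80×10⁷ km = 4.80×10¹⁰ m.
L = 22.0 × 3.828×10²⁶ = 8.42×10²⁷ W.
Flux: S = L/(4πd²) = 8.42×10²⁷/(4π×(4.80×10¹⁰)²) = 2.91×10⁵ W m⁻².
Energy balance: absorbed = emitted ⇒ πR²·S(1−A) = 4πR²·σT_eq⁴, so T_eq⁴ = S(1−A)/(4σ).
T_eq = [2.91×10⁵ × 0.70 / (4 × 5.67×10⁻⁸)]^(1/4) = (8.98×10¹¹)^(1/4) = 973 K.

T_eq ≈ 973 K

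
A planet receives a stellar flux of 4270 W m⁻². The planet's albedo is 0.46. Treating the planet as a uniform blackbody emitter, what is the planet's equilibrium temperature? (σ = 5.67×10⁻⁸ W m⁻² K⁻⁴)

T_eq ≈ 318 K

Energy balance: absorbed = emitted ⇒ πR²·S(1−A) = 4πR²·σT_eq⁴, so T_eq⁴ = S(1−A)/(4σ).
T_eq = [4270 × 0.54 / (4 × 5.67×10⁻⁸)]^(1/4) = (1.02×10¹⁰)^(1/4) = 318 K.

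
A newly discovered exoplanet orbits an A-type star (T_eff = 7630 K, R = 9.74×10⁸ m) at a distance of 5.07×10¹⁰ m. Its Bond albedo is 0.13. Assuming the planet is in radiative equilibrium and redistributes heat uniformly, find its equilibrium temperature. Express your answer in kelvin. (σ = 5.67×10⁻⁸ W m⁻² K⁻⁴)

L = 4πR_⋆²σT_⋆⁴ = 4π(9.74×10⁸)² × 5.67×10⁻⁸ × (7630)⁴ = 2.29×10²⁷ W.
S = L/(4πd²) = 7.09×10⁴ W m⁻².
Energy balance: absorbed = emitted ⇒ πR²·S(1−A) = 4πR²·σT_eq⁴, so T_eq⁴ = S(1−A)/(4σ).
T_eq = [7.09×10⁴ × 0.87 / (4 × 5.67×10⁻⁸)]^(1/4) = (2.72×10¹¹)^(1/4) = 722 K.

T_eq ≈ 722 K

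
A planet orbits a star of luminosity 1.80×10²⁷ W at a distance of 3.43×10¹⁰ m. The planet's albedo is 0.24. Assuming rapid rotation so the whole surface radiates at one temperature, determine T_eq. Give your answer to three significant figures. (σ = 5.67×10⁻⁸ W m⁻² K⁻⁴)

Flux: S = L/(4πd²) = 1.80×10²⁷/(4π×(3.43×10¹⁰)²) = 1.22×10⁵ W m⁻².
Energy balance: absorbed = emitted ⇒ πR²·S(1−A) = 4πR²·σT_eq⁴, so T_eq⁴ = S(1−A)/(4σ).
T_eq = [1.22×10⁵ × 0.76 / (4 × 5.67×10⁻⁸)]^(1/4) = (4.08×10¹¹)^(1/4) = 799 K.

T_eq ≈ 799 K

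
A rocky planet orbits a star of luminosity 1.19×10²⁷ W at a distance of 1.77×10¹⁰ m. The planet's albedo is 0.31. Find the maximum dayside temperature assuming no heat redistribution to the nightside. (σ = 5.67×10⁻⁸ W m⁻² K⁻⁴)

T_ss ≈ 1380 K

Flux: S = L/(4πd²) = 1.19×10²⁷/(4π×(1.77×10¹⁰)²) = 3.02×10⁵ W m⁻².
With no redistribution each surface element balances locally: S(1−A) = σT⁴.
T = [3.02×10⁵ × 0.69 / 5.67×10⁻⁸]^(1/4) = (3.68×10¹²)^(1/4) = 1380 K.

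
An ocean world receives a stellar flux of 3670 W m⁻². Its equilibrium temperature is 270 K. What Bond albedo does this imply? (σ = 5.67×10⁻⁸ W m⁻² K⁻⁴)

From T_eq⁴ = S(1−A)/(4σ): 1−A = 4σT_eq⁴/S.
1−A = 4 × 5.67×10⁻⁸ × (270)⁴ / 3670 = 0.328.

A ≈ 0.67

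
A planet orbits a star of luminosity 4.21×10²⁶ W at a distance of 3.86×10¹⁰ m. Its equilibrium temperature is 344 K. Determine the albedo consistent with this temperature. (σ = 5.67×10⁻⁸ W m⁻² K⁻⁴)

A ≈ 0.86

Flux: S = L/(4πd²) = 4.21×10²⁶/(4π×(3.86×10¹⁰)²) = 2.25×10⁴ W m⁻².
From T_eq⁴ = S(1−A)/(4σ): 1−A = 4σT_eq⁴/S.
1−A = 4 × 5.67×10⁻⁸ × (344)⁴ / 2.25×10⁴ = 0.141.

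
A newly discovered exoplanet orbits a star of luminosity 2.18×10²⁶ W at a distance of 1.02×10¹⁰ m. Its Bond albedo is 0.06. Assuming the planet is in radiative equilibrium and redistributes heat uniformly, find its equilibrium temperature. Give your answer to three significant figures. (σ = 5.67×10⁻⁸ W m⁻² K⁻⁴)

T_eq ≈ 912 K

Flux: S = L/(4πd²) = 2.18×10²⁶/(4π×(1.02×10¹⁰)²) = 1.67×10⁵ W m⁻².
Energy balance: absorbed = emitted ⇒ πR²·S(1−A) = 4πR²·σT_eq⁴, so T_eq⁴ = S(1−A)/(4σ).
T_eq = [1.67×10⁵ × 0.94 / (4 × 5.67×10⁻⁸)]^(1/4) = (6.91×10¹¹)^(1/4) = 912 K.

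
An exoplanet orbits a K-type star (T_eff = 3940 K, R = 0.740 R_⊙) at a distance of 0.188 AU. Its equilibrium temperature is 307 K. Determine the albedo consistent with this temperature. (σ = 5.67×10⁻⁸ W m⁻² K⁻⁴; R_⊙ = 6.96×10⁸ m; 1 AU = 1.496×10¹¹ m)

R_⋆ = 0.740 × 6.96×10⁸ = 5.15×10⁸ m.
d = 0.188 AU = 2.81×10¹⁰ m.
L = 4πR_⋆²σT_⋆⁴ = 4π(5.15×10⁸)² × 5.67×10⁻⁸ × (3940)⁴ = 4.55×10²⁵ W.
S = L/(4πd²) = 4580 W m⁻².
From T_eq⁴ = S(1−A)/(4σ): 1−A = 4σT_eq⁴/S.
1−A = 4 × 5.67×10⁻⁸ × (307)⁴ / 4580 = 0.440.

A ≈ 0.56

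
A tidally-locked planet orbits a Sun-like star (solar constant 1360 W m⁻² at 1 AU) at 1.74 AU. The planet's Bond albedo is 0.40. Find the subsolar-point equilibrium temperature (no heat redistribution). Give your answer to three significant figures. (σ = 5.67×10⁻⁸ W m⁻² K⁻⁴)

T_ss ≈ 263 K

Flux at 1.74 AU: S = 1360/1.74² = 449 W m⁻².
At the subsolar point the surface absorbs S(1−A) and emits σT⁴ per unit area — no factor of 4, since only the local patch is in balance.
T = [449 × 0.60 / 5.67×10⁻⁸]^(1/4) = (4.75×10⁹)^(1/4) = 263 K.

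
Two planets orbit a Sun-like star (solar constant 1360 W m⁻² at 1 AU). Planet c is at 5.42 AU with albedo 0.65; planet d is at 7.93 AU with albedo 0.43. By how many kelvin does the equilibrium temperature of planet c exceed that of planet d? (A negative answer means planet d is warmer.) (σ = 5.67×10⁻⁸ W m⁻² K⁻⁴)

ΔT ≈ 6.1 K

T_eq = [S₀(1−A)/(4σd²)]^(1/4), so T ∝ (1−A)^(1/4) / √d.
T₁ = [1360×0.35/(4×5.67×10⁻⁸×5.42²)]^(1/4) = 91.94 K.
T₂ = [1360×0.57/(4×5.67×10⁻⁸×7.93²)]^(1/4) = 85.86 K.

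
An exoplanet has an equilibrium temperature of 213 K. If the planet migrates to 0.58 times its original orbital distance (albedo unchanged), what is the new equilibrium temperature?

T_eq ∝ L^(1/4) · d^(−1/2).
T′ = 213 / 0.58^(1/2) = 280 K.

T_eq ≈ 280 K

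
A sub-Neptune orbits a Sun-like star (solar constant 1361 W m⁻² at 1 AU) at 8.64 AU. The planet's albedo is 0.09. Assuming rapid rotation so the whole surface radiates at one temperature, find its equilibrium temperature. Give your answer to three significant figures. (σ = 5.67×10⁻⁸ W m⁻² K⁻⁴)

Flux at 8.64 AU: S = 1361/8.64² = 18.2 W m⁻².
Energy balance: absorbed = emitted ⇒ πR²·S(1−A) = 4πR²·σT_eq⁴, so T_eq⁴ = S(1−A)/(4σ).
T_eq = [18.2 × 0.91 / (4 × 5.67×10⁻⁸)]^(1/4) = (7.32×10⁷)^(1/4) = 92.5 K.

T_eq ≈ 92.5 K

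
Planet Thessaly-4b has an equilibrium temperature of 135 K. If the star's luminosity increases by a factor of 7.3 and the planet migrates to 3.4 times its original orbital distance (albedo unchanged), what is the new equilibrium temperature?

T_eq ≈ 120 K

T_eq ∝ L^(1/4) · d^(−1/2).
T′ = 135 × 7.3^(1/4) / 3.4^(1/2) = 120 K.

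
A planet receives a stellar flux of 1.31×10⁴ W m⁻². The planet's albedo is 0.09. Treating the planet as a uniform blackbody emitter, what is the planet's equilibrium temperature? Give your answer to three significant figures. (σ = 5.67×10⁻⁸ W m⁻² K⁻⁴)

Energy balance: absorbed = emitted ⇒ πR²·S(1−A) = 4πR²·σT_eq⁴, so T_eq⁴ = S(1−A)/(4σ).
T_eq = [1.31×10⁴ × 0.91 / (4 × 5.67×10⁻⁸)]^(1/4) = (5.26×10¹⁰)^(1/4) = 479 K.

T_eq ≈ 479 K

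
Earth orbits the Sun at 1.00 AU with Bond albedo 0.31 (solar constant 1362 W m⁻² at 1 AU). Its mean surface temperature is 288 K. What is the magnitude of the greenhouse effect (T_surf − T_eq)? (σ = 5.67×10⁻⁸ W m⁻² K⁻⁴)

ΔT ≈ 34.3 K

S = 1362/1.00² = 1362 W m⁻².
T_eq = [S(1−A)/(4σ)]^(1/4) = [1362×0.69/(4×5.67×10⁻⁸)]^(1/4) = 253.7 K.
ΔT = T_surf − T_eq = 288 − 253.7.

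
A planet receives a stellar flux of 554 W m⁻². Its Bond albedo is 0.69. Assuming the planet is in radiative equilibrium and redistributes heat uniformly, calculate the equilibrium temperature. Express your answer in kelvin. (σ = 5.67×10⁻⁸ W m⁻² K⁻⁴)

Energy balance: absorbed = emitted ⇒ πR²·S(1−A) = 4πR²·σT_eq⁴, so T_eq⁴ = S(1−A)/(4σ).
T_eq = [554 × 0.31 / (4 × 5.67×10⁻⁸)]^(1/4) = (7.57×10⁸)^(1/4) = 166 K.

T_eq ≈ 166 K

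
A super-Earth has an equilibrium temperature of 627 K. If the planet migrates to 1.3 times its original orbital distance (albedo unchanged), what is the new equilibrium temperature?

T_eq ≈ 550 K

T_eq ∝ L^(1/4) · d^(−1/2).
T′ = 627 / 1.3^(1/2) = 550 K.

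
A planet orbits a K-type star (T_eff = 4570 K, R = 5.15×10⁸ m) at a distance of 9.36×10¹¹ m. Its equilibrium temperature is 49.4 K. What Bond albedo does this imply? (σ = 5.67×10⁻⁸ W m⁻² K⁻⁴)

A ≈ 0.82

L = 4πR_⋆²σT_⋆⁴ = 4π(5.15×10⁸)² × 5.67×10⁻⁸ × (4570)⁴ = 8.24×10²⁵ W.
S = L/(4πd²) = 7.49 W m⁻².
From T_eq⁴ = S(1−A)/(4σ): 1−A = 4σT_eq⁴/S.
1−A = 4 × 5.67×10⁻⁸ × (49.4)⁴ / 7.49 = 0.180.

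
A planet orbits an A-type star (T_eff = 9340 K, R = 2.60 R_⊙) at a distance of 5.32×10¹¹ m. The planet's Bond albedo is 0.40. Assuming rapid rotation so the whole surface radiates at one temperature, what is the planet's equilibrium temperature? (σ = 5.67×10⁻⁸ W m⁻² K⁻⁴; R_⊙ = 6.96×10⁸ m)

R_⋆ = 2.60 × 6.96×10⁸ = 1.81×10⁹ m.
L = 4πR_⋆²σT_⋆⁴ = 4π(1.81×10⁹)² × 5.67×10⁻⁸ × (9340)⁴ = 1.78×10²⁸ W.
S = L/(4πd²) = 4990 W m⁻².
Energy balance: absorbed = emitted ⇒ πR²·S(1−A) = 4πR²·σT_eq⁴, so T_eq⁴ = S(1−A)/(4σ).
T_eq = [4990 × 0.60 / (4 × 5.67×10⁻⁸)]^(1/4) = (1.32×10¹⁰)^(1/4) = 339 K.

T_eq ≈ 339 K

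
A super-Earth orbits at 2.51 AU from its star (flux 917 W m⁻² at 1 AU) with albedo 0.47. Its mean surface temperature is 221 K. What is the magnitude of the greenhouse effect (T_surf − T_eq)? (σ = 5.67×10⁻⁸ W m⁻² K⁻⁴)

S = 917/2.51² = 145.6 W m⁻².
T_eq = [S(1−A)/(4σ)]^(1/4) = [145.6×0.53/(4×5.67×10⁻⁸)]^(1/4) = 135.8 K.
ΔT = T_surf − T_eq = 221 − 135.8.

ΔT ≈ 85.2 K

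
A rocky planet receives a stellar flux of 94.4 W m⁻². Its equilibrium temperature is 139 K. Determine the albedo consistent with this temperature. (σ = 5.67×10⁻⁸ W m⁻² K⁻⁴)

A ≈ 0.10

From T_eq⁴ = S(1−A)/(4σ): 1−A = 4σT_eq⁴/S.
1−A = 4 × 5.67×10⁻⁸ × (139)⁴ / 94.4 = 0.897.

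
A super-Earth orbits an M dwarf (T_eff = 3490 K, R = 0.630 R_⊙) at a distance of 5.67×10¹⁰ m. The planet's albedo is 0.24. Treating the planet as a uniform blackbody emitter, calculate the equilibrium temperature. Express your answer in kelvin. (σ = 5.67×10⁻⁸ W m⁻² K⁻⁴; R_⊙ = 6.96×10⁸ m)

R_⋆ = 0.630 × 6.96×10⁸ = 4.38×10⁸ m.
L = 4πR_⋆²σT_⋆⁴ = 4π(4.38×10⁸)² × 5.67×10⁻⁸ × (3490)⁴ = 2.03×10²⁵ W.
S = L/(4πd²) = 503 W m⁻².
Energy balance: absorbed = emitted ⇒ πR²·S(1−A) = 4πR²·σT_eq⁴, so T_eq⁴ = S(1−A)/(4σ).
T_eq = [503 × 0.76 / (4 × 5.67×10⁻⁸)]^(1/4) = (1.69×10⁹)^(1/4) = 203 K.

T_eq ≈ 203 K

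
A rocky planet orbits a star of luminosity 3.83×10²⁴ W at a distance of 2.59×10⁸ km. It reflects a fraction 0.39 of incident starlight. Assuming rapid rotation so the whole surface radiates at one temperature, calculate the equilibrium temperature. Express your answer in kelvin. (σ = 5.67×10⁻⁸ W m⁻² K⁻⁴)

d = 2.59×10⁸ km = 2.59×10¹¹ m.
Flux: S = L/(4πd²) = 3.83×10²⁴/(4π×(2.59×10¹¹)²) = 4.54 W m⁻².
Energy balance: absorbed = emitted ⇒ πR²·S(1−A) = 4πR²·σT_eq⁴, so T_eq⁴ = S(1−A)/(4σ).
T_eq = [4.54 × 0.61 / (4 × 5.67×10⁻⁸)]^(1/4) = (1.22×10⁷)^(1/4) = 59.1 K.

T_eq ≈ 59.1 K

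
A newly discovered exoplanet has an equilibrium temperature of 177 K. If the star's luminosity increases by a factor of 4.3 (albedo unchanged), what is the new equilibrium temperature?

T_eq ≈ 255 K

T_eq ∝ L^(1/4) · d^(−1/2).
T′ = 177 × 4.3^(1/4) = 255 K.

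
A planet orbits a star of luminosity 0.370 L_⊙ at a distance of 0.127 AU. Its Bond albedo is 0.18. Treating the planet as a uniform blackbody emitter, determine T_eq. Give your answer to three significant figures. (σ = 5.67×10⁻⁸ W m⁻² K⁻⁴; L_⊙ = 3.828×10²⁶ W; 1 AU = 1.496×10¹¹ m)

T_eq ≈ 580 K

d = 0.127 AU = 1.90×10¹⁰ m.
L = 0.370 × 3.828×10²⁶ = 1.42×10²⁶ W.
Flux: S = L/(4πd²) = 1.42×10²⁶/(4π×(1.90×10¹⁰)²) = 3.12×10⁴ W m⁻².
Energy balance: absorbed = emitted ⇒ πR²·S(1−A) = 4πR²·σT_eq⁴, so T_eq⁴ = S(1−A)/(4σ).
T_eq = [3.12×10⁴ × 0.82 / (4 × 5.67×10⁻⁸)]^(1/4) = (1.13×10¹¹)^(1/4) = 580 K.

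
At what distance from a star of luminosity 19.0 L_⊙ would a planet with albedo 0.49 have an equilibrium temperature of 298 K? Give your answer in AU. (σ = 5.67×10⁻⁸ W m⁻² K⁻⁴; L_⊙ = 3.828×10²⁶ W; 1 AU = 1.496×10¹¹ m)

L = 19.0 × 3.828×10²⁶ = 7.27×10²⁷ W.
From T_eq⁴ = L(1−A)/(16πσd²): d = √[L(1−A)/(16πσT_eq⁴)].
d = √[7.27×10²⁷ × 0.51 / (16π × 5.67×10⁻⁸ × (298)⁴)] = 4.06×10¹¹ m = 2.72 AU.

d ≈ 2.72 AU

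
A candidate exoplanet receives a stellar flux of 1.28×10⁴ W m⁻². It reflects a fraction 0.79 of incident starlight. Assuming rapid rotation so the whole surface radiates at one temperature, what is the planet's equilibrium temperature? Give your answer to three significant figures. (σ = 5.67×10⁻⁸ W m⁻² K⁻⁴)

Energy balance: absorbed = emitted ⇒ πR²·S(1−A) = 4πR²·σT_eq⁴, so T_eq⁴ = S(1−A)/(4σ).
T_eq = [1.28×10⁴ × 0.21 / (4 × 5.67×10⁻⁸)]^(1/4) = (1.19×10¹⁰)^(1/4) = 330 K.

T_eq ≈ 330 K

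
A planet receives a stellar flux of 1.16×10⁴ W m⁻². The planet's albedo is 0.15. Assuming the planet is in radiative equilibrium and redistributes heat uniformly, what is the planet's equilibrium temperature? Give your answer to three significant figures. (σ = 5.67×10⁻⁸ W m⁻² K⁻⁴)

T_eq ≈ 457 K

Energy balance: absorbed = emitted ⇒ πR²·S(1−A) = 4πR²·σT_eq⁴, so T_eq⁴ = S(1−A)/(4σ).
T_eq = [1.16×10⁴ × 0.85 / (4 × 5.67×10⁻⁸)]^(1/4) = (4.35×10¹⁰)^(1/4) = 457 K.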